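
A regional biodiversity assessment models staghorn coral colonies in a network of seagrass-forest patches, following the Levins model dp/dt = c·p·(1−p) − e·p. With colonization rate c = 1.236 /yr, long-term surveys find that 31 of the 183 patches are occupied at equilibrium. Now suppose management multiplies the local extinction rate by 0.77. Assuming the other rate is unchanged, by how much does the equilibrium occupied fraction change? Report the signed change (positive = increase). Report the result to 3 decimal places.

Observed p* = 31/183 = 0.16940.
Balance c(1−p*) = e gives e = 1.236×(1 − 0.16940) = 1.02662.
New p* = 1 − e/c = 1 − 0.79050/1.23600 = 0.36044.
Δp* = 0.36044 − 0.16940 = +0.19104.

0.191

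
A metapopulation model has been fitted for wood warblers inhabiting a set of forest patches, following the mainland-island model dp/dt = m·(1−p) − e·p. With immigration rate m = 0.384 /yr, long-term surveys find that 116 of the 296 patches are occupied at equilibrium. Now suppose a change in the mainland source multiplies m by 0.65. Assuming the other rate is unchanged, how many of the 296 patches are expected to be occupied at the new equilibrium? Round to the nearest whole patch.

87

Observed p* = 116/296 = 0.39189.
Balance m(1−p*) = e·p* gives e = m(1−p*)/p* = 0.384×0.60811/0.39189 = 0.59587.
New p* = m/(m+e) = 0.24960/(0.24960+0.59587) = 0.29522.
Expected occupied = 296 × 0.29522 = 87.39 ≈ 87.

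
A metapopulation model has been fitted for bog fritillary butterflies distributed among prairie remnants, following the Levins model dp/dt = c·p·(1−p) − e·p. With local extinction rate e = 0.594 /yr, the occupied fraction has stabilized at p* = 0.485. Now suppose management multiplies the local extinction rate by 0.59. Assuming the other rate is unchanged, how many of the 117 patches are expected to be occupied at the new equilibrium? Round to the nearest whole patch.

Balance c(1−p*) = e gives c = e/(1 − 0.48500) = 0.594/0.51500 = 1.15340.
New p* = 1 − e/c = 1 − 0.35046/1.15340 = 0.69615.
Expected occupied = 117 × 0.69615 = 81.45 ≈ 81.

81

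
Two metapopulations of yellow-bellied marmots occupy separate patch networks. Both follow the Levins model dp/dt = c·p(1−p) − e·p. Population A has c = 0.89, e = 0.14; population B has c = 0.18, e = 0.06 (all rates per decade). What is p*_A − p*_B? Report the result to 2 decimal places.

0.18

A: p*_A = 1 − 0.14/0.89 = 0.8427.
B: p*_B = 1 − 0.06/0.18 = 0.6667.
p*_A − p*_B = 0.8427 − 0.6667 = 0.1760.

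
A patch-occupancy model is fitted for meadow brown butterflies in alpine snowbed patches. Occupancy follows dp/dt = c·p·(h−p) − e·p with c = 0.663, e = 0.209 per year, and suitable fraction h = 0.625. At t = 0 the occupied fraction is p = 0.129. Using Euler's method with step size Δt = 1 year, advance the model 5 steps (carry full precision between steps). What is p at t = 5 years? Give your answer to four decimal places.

0.2068

Update rule: p ← p + [c·p·(h−p) − e·p]·Δt with Δt = 1.
t = 1: p = 0.12900 + (+0.01546) = 0.14446
t = 2: p = 0.14446 + (+0.01583) = 0.16029
t = 3: p = 0.16029 + (+0.01589) = 0.17618
t = 4: p = 0.17618 + (+0.01560) = 0.19178
t = 5: p = 0.19178 + (+0.01500) = 0.20678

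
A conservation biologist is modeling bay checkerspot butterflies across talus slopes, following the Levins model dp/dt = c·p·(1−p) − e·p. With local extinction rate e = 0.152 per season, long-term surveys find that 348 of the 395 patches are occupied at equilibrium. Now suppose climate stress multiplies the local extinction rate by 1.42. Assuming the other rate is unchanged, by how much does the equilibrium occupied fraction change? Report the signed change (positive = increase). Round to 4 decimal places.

Observed p* = 348/395 = 0.88101.
Balance c(1−p*) = e gives c = e/(1 − 0.88101) = 0.152/0.11899 = 1.27742.
New p* = 1 − e/c = 1 − 0.21584/1.27742 = 0.83103.
Δp* = 0.83103 − 0.88101 = -0.04998.

-0.0500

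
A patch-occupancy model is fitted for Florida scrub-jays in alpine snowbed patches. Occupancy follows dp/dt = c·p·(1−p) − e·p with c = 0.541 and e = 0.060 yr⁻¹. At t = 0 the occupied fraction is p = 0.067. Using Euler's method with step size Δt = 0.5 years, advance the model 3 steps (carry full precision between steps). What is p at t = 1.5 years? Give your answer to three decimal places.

0.121

Update rule: p ← p + [c·p·(1−p) − e·p]·Δt with Δt = 0.5.
  1  |  dp/dt·Δt = +0.014899  |  p_1 = 0.081899
  2  |  dp/dt·Δt = +0.017882  |  p_2 = 0.099782
  3  |  dp/dt·Δt = +0.021304  |  p_3 = 0.121086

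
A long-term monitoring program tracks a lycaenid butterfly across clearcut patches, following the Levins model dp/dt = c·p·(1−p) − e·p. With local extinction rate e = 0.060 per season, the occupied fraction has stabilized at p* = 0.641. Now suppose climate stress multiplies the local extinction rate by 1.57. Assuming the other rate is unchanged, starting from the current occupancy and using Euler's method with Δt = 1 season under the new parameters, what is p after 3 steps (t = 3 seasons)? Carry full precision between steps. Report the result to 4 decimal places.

Balance c(1−p*) = e gives c = e/(1 − 0.64100) = 0.060/0.35900 = 0.16713.
Starting from p₀ = 0.64100; update p ← p + (dp/dt)·Δt with the new parameters.
  1  |  dp/dt·Δt = -0.021922  |  p_1 = 0.619078
  2  |  dp/dt·Δt = -0.018904  |  p_2 = 0.600174
  3  |  dp/dt·Δt = -0.016431  |  p_3 = 0.583743

0.5837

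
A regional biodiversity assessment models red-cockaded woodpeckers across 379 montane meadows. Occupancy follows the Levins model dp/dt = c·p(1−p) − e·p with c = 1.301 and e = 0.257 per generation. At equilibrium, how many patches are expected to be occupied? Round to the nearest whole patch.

304

p* = 1 − e/c = 1 − 0.257/1.301 = 0.8025.
Expected occupied patches = N × p* = 379 × 0.8025 = 304.13 ≈ 304.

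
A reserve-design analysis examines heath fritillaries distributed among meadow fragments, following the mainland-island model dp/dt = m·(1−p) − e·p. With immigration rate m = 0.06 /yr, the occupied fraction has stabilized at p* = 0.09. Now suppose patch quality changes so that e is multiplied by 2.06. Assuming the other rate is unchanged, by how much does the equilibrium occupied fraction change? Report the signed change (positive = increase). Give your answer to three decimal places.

Balance m(1−p*) = e·p* gives e = m(1−p*)/p* = 0.06×0.91000/0.09000 = 0.60667.
New p* = m/(m+e) = 0.06000/(0.06000+1.24974) = 0.04581.
Δp* = 0.04581 − 0.09000 = -0.04419.

-0.044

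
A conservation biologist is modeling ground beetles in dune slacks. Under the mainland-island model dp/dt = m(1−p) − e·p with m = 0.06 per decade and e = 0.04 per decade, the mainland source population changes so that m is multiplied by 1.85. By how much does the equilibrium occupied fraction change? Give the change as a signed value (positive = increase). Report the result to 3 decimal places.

0.135

Before: p* = 0.06/(0.06+0.04) = 0.6000.
After: m = 0.111, e = 0.04; p* = 0.111/0.1510 = 0.7351.
Δp* = 0.7351 − 0.6000 = +0.1351.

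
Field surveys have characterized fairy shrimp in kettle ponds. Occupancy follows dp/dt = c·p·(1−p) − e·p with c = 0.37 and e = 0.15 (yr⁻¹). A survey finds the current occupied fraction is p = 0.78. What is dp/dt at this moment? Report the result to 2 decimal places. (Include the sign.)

-0.05

Colonization term: c·p·(1−p) = 0.37×0.78×0.2200 = 0.06349.
Extinction term: e·p = 0.11700.
dp/dt = 0.06349 − 0.11700 = -0.05351.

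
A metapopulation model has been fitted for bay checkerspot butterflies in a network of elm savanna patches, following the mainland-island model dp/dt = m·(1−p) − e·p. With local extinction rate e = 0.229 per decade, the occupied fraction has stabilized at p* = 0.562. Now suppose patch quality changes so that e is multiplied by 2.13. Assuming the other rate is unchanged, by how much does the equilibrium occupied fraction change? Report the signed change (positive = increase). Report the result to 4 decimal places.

-0.1861

Balance m(1−p*) = e·p* gives m = e·p*/(1−p*) = 0.229×0.56200/0.43800 = 0.29383.
New p* = m/(m+e) = 0.29383/(0.29383+0.48777) = 0.37593.
Δp* = 0.37593 − 0.56200 = -0.18607.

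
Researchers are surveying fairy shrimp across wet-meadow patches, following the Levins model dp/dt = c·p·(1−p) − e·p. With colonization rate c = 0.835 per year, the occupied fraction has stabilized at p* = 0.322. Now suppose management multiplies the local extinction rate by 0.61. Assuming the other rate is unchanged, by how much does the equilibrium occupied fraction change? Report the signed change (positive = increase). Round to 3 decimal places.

Balance c(1−p*) = e gives e = 0.835×(1 − 0.32200) = 0.56613.
New p* = 1 − e/c = 1 − 0.34534/0.83500 = 0.58642.
Δp* = 0.58642 − 0.32200 = +0.26442.

0.264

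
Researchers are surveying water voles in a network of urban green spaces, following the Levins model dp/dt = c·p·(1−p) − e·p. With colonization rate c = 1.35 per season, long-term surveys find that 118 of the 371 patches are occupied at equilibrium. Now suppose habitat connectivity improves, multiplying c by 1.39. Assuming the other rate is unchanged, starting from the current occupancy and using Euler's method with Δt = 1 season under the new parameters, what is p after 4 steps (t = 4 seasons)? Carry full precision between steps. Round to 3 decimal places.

0.509

Observed p* = 118/371 = 0.31806.
Balance c(1−p*) = e gives e = 1.35×(1 − 0.31806) = 0.92062.
Starting from p₀ = 0.31806; update p ← p + (dp/dt)·Δt with the new parameters.
  1  |  dp/dt·Δt = +0.114197  |  p_1 = 0.432256
  2  |  dp/dt·Δt = +0.062570  |  p_2 = 0.494826
  3  |  dp/dt·Δt = +0.013528  |  p_3 = 0.508354
  4  |  dp/dt·Δt = +0.000993  |  p_4 = 0.509347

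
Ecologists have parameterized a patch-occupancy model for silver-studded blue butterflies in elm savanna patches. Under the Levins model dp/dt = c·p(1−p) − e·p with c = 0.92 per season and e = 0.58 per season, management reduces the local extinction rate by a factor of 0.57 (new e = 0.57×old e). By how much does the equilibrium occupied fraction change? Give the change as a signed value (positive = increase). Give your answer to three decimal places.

Before: p* = 1 − 0.58/0.92 = 0.3696.
After the change, c = 0.92, e = 0.3306, so p* = 1 − 0.3306/0.92 = 0.6407.
Δp* = 0.6407 − 0.3696 = +0.2711.

0.271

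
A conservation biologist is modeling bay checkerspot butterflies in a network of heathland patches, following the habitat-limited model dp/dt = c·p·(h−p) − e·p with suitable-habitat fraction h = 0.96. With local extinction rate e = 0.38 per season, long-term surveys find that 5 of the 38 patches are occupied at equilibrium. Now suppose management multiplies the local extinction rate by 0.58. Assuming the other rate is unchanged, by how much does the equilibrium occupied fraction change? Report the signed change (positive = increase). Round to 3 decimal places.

0.348

Observed p* = 5/38 = 0.13158.
Balance c(h−p*) = e gives c = e/(0.96 − 0.13158) = 0.38/0.82842 = 0.45870.
New p* = 0.96 − e/c = 0.96 − 0.22040/0.45870 = 0.47951.
Δp* = 0.47951 − 0.13158 = +0.34793.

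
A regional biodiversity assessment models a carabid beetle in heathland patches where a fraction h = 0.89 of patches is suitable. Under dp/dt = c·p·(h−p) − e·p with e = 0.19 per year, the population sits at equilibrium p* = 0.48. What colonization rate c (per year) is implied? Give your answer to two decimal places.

At equilibrium c(h−p*) = e, so c = e/(h−p*).
c = 0.19/(0.89 − 0.48) = 0.19/0.4100 = 0.4634.

0.46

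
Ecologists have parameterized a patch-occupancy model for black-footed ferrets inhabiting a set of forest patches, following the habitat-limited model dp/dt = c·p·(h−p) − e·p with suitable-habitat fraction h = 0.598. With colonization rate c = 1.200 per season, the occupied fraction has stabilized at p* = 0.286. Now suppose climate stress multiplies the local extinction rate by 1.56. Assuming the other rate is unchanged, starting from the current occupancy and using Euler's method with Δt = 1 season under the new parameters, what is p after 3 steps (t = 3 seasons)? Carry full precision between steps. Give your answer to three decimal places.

Balance c(h−p*) = e gives e = 1.200×(0.598 − 0.28600) = 0.37440.
Starting from p₀ = 0.28600; update p ← p + (dp/dt)·Δt with the new parameters.
t = 1: p = 0.28600 + (-0.05996) = 0.22604
t = 2: p = 0.22604 + (-0.03113) = 0.19491
t = 3: p = 0.19491 + (-0.01956) = 0.17535

0.175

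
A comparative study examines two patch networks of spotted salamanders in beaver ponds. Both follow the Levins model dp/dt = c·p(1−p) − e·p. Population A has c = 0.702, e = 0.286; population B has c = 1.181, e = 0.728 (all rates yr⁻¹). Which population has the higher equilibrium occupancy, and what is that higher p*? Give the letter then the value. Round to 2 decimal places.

A, 0.59

A: p*_A = 1 − 0.286/0.702 = 0.5926.
B: p*_B = 1 − 0.728/1.181 = 0.3836.
A is higher at 0.5926.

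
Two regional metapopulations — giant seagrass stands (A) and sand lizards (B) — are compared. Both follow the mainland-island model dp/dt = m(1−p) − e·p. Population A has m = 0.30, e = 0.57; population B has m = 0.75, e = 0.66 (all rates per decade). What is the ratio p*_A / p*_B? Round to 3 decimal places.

0.648

A: p*_A = m/(m+e) = 0.30/0.8700 = 0.3448.
B: p*_B = 0.75/1.4100 = 0.5319.
p*_A / p*_B = 0.3448/0.5319 = 0.6483.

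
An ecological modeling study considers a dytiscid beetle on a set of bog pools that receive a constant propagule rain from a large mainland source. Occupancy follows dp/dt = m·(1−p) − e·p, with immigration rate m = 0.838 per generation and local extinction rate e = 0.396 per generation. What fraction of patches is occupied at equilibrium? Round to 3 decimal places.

0.679

At equilibrium the propagule rain into empty patches balances local extinction: m(1−p*) = e·p*.
p* = m/(m+e) = 0.838/(0.838+0.396) = 0.838/1.2340 = 0.6791.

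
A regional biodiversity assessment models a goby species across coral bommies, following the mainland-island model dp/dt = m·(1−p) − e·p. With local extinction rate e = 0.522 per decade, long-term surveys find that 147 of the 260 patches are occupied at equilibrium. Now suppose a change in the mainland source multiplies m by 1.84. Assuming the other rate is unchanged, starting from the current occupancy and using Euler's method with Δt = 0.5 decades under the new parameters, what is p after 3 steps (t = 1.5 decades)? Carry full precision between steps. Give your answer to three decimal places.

0.705

Observed p* = 147/260 = 0.56538.
Balance m(1−p*) = e·p* gives m = e·p*/(1−p*) = 0.522×0.56538/0.43462 = 0.67906.
Starting from p₀ = 0.56538; update p ← p + (dp/dt)·Δt with the new parameters.
  1  |  dp/dt·Δt = +0.123955  |  p_1 = 0.689340
  2  |  dp/dt·Δt = +0.014163  |  p_2 = 0.703503
  3  |  dp/dt·Δt = +0.001618  |  p_3 = 0.705121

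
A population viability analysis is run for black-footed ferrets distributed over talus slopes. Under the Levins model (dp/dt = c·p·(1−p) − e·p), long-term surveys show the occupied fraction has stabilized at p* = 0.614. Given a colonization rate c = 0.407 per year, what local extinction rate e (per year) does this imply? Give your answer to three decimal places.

0.157

At equilibrium c(1−p*) = e.
e = 0.407 × (1 − 0.614) = 0.407 × 0.3860 = 0.1571.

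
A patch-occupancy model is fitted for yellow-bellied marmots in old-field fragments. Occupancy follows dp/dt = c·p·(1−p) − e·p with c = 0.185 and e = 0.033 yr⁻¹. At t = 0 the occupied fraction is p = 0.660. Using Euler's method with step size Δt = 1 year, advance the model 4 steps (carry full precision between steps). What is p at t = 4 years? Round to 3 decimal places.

Update rule: p ← p + [c·p·(1−p) − e·p]·Δt with Δt = 1.
  1  |  dp/dt·Δt = +0.019734  |  p_1 = 0.679734
  2  |  dp/dt·Δt = +0.017842  |  p_2 = 0.697576
  3  |  dp/dt·Δt = +0.016008  |  p_3 = 0.713585
  4  |  dp/dt·Δt = +0.014262  |  p_4 = 0.727847

0.728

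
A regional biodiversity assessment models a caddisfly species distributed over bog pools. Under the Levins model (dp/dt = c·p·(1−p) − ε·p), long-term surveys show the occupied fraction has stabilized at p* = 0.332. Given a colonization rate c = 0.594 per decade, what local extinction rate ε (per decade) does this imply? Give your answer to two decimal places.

0.40

At equilibrium c(1−p*) = ε.
ε = 0.594 × (1 − 0.332) = 0.594 × 0.6680 = 0.3968.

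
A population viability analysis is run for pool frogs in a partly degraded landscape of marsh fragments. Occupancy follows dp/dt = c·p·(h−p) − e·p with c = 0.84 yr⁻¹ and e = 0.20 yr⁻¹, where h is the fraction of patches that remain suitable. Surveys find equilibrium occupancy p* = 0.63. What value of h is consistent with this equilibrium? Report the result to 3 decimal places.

0.868

At equilibrium c(h−p*) = e, so h = p* + e/c.
h = 0.63 + 0.20/0.84 = 0.63 + 0.2381 = 0.8681.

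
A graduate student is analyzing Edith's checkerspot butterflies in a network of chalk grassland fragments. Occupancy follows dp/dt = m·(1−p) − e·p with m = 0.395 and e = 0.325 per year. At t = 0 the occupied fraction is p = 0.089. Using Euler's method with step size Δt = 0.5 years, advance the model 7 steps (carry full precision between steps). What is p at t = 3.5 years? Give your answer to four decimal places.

0.5284

Update rule: p ← p + [m·(1−p) − e·p]·Δt with Δt = 0.5.
t = 0.5: p = 0.08900 + (+0.16546) = 0.25446
t = 1: p = 0.25446 + (+0.10589) = 0.36035
t = 1.5: p = 0.36035 + (+0.06777) = 0.42813
t = 2: p = 0.42813 + (+0.04337) = 0.47150
t = 2.5: p = 0.47150 + (+0.02776) = 0.49926
t = 3: p = 0.49926 + (+0.01777) = 0.51703
t = 3.5: p = 0.51703 + (+0.01137) = 0.52840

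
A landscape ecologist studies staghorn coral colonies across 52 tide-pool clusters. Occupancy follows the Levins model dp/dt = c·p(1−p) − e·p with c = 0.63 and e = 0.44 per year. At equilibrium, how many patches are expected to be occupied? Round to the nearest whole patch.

16

p* = 1 − e/c = 1 − 0.44/0.63 = 0.3016.
Expected occupied patches = N × p* = 52 × 0.3016 = 15.68 ≈ 16.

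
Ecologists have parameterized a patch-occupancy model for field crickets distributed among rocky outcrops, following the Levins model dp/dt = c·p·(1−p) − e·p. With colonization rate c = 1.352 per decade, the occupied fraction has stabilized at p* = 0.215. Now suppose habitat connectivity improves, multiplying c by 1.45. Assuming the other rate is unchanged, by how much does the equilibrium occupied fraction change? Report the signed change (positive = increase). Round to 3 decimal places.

0.244

Balance c(1−p*) = e gives e = 1.352×(1 − 0.21500) = 1.06132.
New p* = 1 − e/c = 1 − 1.06132/1.96040 = 0.45862.
Δp* = 0.45862 − 0.21500 = +0.24362.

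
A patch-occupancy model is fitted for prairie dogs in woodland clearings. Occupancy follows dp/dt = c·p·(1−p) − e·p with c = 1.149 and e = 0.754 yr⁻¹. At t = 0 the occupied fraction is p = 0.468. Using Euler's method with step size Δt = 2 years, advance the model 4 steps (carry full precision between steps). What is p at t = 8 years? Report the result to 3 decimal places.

0.344

Update rule: p ← p + [c·p·(1−p) − e·p]·Δt with Δt = 2.
t = 2: p = 0.46800 + (-0.13360) = 0.33440
t = 4: p = 0.33440 + (+0.00720) = 0.34161
t = 6: p = 0.34161 + (+0.00170) = 0.34331
t = 8: p = 0.34331 + (+0.00037) = 0.34368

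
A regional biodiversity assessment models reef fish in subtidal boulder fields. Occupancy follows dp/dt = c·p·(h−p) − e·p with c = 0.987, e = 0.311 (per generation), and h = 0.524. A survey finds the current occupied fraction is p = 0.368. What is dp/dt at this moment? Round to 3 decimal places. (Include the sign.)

-0.058

Colonization term: c·p·(h−p) = 0.987×0.368×0.1560 = 0.05666.
Extinction term: e·p = 0.11445.
dp/dt = 0.05666 − 0.11445 = -0.05779.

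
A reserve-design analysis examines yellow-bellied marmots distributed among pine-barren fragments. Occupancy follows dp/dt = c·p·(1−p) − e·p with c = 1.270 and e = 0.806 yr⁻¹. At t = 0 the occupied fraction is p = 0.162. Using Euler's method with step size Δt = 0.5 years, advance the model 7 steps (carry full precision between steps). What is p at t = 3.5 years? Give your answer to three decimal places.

0.296

Update rule: p ← p + [c·p·(1−p) − e·p]·Δt with Δt = 0.5.
  1  |  dp/dt·Δt = +0.020919  |  p_1 = 0.182919
  2  |  dp/dt·Δt = +0.021191  |  p_2 = 0.204110
  3  |  dp/dt·Δt = +0.020899  |  p_3 = 0.225008
  4  |  dp/dt·Δt = +0.020053  |  p_4 = 0.245061
  5  |  dp/dt·Δt = +0.018719  |  p_5 = 0.263780
  6  |  dp/dt·Δt = +0.017014  |  p_6 = 0.280794
  7  |  dp/dt·Δt = +0.015077  |  p_7 = 0.295872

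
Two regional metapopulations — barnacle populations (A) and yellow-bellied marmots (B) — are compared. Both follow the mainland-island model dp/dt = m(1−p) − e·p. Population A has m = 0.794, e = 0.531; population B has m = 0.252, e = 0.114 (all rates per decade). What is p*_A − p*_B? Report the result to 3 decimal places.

A: p*_A = m/(m+e) = 0.794/1.3250 = 0.5992.
B: p*_B = 0.252/0.3660 = 0.6885.
p*_A − p*_B = 0.5992 − 0.6885 = -0.0893.

-0.089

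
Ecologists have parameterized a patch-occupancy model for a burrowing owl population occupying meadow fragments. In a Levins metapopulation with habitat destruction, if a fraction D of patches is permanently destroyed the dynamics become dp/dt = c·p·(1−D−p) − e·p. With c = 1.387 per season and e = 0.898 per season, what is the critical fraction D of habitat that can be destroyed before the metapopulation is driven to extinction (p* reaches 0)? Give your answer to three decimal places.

The nontrivial equilibrium is p* = (1−D) − e/c; extinction occurs when this hits zero.
So D_crit = 1 − e/c = 1 − 0.898/1.387 = 1 − 0.6474 = 0.3526.
Note this equals the original equilibrium occupancy — the Levins extinction-debt result.

0.353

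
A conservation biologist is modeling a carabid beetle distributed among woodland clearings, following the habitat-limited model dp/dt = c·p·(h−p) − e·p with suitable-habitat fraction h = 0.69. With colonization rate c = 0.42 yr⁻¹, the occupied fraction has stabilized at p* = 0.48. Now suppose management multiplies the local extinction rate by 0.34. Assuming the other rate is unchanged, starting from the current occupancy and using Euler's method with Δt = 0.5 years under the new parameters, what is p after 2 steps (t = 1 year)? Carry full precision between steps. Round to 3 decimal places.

0.507

Balance c(h−p*) = e gives e = 0.42×(0.69 − 0.48000) = 0.08820.
Starting from p₀ = 0.48000; update p ← p + (dp/dt)·Δt with the new parameters.
t = 0.5: p = 0.48000 + (+0.01397) = 0.49397
t = 1: p = 0.49397 + (+0.01293) = 0.50690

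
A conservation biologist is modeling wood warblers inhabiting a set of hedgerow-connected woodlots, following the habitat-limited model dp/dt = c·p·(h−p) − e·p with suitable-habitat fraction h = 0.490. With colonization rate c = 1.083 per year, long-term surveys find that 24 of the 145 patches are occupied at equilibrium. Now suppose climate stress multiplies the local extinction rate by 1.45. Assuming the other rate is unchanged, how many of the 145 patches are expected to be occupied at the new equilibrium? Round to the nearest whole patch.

3

Observed p* = 24/145 = 0.16552.
Balance c(h−p*) = e gives e = 1.083×(0.49 − 0.16552) = 0.35141.
New p* = 0.49 − e/c = 0.49 − 0.50954/1.08300 = 0.01951.
Expected occupied = 145 × 0.01951 = 2.83 ≈ 3.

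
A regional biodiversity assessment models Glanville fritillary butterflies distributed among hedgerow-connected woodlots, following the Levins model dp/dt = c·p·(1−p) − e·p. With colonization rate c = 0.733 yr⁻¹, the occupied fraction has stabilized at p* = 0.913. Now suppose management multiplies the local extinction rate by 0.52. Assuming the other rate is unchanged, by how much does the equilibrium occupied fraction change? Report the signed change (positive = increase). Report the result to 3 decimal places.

Balance c(1−p*) = e gives e = 0.733×(1 − 0.91300) = 0.06377.
New p* = 1 − e/c = 1 − 0.03316/0.73300 = 0.95476.
Δp* = 0.95476 − 0.91300 = +0.04176.

0.042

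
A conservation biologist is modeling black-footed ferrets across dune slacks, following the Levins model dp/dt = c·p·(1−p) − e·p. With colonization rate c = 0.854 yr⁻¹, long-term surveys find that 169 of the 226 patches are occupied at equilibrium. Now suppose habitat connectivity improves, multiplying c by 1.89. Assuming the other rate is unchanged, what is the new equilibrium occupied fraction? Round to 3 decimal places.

Observed p* = 169/226 = 0.74779.
Balance c(1−p*) = e gives e = 0.854×(1 − 0.74779) = 0.21539.
New p* = 1 − e/c = 1 − 0.21539/1.61406 = 0.86655.

0.867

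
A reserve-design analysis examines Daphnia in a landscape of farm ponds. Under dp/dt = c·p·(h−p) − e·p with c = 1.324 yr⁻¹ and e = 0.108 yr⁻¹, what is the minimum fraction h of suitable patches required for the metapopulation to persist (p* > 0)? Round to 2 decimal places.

p* = h − e/c is positive only when h > e/c.
h_min = e/c = 0.108/1.324 = 0.0816.

0.08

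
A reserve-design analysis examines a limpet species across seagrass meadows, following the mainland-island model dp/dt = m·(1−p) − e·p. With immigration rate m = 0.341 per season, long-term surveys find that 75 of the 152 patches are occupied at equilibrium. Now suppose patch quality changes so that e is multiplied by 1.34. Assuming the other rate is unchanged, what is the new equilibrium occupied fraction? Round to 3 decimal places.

Observed p* = 75/152 = 0.49342.
Balance m(1−p*) = e·p* gives e = m(1−p*)/p* = 0.341×0.50658/0.49342 = 0.35009.
New p* = m/(m+e) = 0.34100/(0.34100+0.46912) = 0.42093.

0.421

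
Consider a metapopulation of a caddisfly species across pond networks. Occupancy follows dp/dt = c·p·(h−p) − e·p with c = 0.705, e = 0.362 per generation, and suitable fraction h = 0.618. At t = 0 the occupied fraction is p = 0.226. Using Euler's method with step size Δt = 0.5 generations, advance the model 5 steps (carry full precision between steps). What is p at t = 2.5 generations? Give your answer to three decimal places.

Update rule: p ← p + [c·p·(h−p) − e·p]·Δt with Δt = 0.5.
p: 0.22600 → 0.21632  (Δp = -0.00968)
p: 0.21632 → 0.20780  (Δp = -0.00853)
p: 0.20780 → 0.20023  (Δp = -0.00756)
p: 0.20023 → 0.19348  (Δp = -0.00676)
p: 0.19348 → 0.18741  (Δp = -0.00607)

0.187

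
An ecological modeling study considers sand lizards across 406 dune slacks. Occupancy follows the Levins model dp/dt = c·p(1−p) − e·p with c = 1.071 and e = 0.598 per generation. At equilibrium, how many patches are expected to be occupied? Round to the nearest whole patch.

p* = 1 − e/c = 1 − 0.598/1.071 = 0.4416.
Expected occupied patches = N × p* = 406 × 0.4416 = 179.31 ≈ 179.

179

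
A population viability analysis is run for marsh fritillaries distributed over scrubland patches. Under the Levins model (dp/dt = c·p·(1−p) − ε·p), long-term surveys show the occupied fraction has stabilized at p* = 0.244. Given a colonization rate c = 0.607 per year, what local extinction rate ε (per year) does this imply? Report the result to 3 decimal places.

At equilibrium c(1−p*) = ε.
ε = 0.607 × (1 − 0.244) = 0.607 × 0.7560 = 0.4589.

0.459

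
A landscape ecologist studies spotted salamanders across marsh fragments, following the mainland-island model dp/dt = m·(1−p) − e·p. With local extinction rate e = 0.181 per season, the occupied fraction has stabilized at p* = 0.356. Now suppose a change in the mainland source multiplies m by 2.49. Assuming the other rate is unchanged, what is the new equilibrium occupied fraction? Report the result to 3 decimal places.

Balance m(1−p*) = e·p* gives m = e·p*/(1−p*) = 0.181×0.35600/0.64400 = 0.10006.
New p* = m/(m+e) = 0.24915/(0.24915+0.18100) = 0.57922.

0.579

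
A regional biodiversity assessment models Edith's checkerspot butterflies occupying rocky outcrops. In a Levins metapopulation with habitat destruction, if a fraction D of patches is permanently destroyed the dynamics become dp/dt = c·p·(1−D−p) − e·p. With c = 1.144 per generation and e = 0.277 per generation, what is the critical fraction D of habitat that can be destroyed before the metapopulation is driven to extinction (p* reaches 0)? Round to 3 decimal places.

0.758

The nontrivial equilibrium is p* = (1−D) − e/c; extinction occurs when this hits zero.
So D_crit = 1 − e/c = 1 − 0.277/1.144 = 1 − 0.2421 = 0.7579.
Note this equals the original equilibrium occupancy — the Levins extinction-debt result.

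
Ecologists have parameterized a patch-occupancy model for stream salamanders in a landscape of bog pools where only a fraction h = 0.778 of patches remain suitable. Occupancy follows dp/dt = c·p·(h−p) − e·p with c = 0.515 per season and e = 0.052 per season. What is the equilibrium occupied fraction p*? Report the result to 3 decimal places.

Setting dp/dt = 0 and dividing by p* gives c·(h−p*) = e.
So p* = h − e/c = 0.778 − 0.052/0.515 = 0.778 − 0.1010 = 0.6770.

0.677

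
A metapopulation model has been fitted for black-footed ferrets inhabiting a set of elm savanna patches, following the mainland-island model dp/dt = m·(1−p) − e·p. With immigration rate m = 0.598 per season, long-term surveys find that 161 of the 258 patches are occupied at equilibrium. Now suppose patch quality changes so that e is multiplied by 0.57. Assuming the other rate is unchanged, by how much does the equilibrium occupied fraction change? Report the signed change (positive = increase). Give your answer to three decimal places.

0.120

Observed p* = 161/258 = 0.62403.
Balance m(1−p*) = e·p* gives e = m(1−p*)/p* = 0.598×0.37597/0.62403 = 0.36029.
New p* = m/(m+e) = 0.59800/(0.59800+0.20537) = 0.74436.
Δp* = 0.74436 − 0.62403 = +0.12033.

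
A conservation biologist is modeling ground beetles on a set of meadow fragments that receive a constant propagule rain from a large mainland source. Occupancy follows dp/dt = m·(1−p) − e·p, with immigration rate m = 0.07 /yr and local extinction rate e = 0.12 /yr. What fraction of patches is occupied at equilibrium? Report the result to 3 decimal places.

Setting dp/dt = 0: m − m·p* = e·p*, so m = (m+e)·p*.
p* = m/(m+e) = 0.07/(0.07+0.12) = 0.07/0.1900 = 0.3684.

0.368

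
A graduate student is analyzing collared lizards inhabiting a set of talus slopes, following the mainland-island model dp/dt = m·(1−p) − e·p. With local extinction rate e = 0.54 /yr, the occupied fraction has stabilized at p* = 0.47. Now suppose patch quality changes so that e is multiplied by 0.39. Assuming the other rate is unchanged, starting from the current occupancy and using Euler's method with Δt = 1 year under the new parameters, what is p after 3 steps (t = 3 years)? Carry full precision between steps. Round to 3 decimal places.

0.688

Balance m(1−p*) = e·p* gives m = e·p*/(1−p*) = 0.54×0.47000/0.53000 = 0.47887.
Starting from p₀ = 0.47000; update p ← p + (dp/dt)·Δt with the new parameters.
  1  |  dp/dt·Δt = +0.154818  |  p_1 = 0.624818
  2  |  dp/dt·Δt = +0.048076  |  p_2 = 0.672894
  3  |  dp/dt·Δt = +0.014929  |  p_3 = 0.687823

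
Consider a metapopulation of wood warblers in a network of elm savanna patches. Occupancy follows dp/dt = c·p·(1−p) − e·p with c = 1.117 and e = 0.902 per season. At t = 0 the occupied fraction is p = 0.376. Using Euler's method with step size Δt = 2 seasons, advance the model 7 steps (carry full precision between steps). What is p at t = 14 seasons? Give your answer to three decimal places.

Update rule: p ← p + [c·p·(1−p) − e·p]·Δt with Δt = 2.
step 1: Δp = -0.15415, p = 0.22185
step 2: Δp = -0.01455, p = 0.20729
step 3: Δp = -0.00686, p = 0.20043
step 4: Δp = -0.00356, p = 0.19687
step 5: Δp = -0.00193, p = 0.19494
step 6: Δp = -0.00107, p = 0.19387
step 7: Δp = -0.00060, p = 0.19327

0.193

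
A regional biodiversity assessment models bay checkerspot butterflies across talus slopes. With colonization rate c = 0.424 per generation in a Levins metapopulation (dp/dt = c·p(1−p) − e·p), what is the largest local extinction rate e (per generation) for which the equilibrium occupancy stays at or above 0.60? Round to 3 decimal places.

1 − e/c ≥ 0.60 ⇒ e ≤ c(1 − 0.60) = 0.424 × 0.4000.
e_max = 0.1696.

0.170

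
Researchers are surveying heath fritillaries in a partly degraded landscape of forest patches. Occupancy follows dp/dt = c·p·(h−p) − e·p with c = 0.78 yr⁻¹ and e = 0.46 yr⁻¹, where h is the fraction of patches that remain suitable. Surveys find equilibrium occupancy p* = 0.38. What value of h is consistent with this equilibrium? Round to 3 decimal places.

0.970

At equilibrium c(h−p*) = e, so h = p* + e/c.
h = 0.38 + 0.46/0.78 = 0.38 + 0.5897 = 0.9697.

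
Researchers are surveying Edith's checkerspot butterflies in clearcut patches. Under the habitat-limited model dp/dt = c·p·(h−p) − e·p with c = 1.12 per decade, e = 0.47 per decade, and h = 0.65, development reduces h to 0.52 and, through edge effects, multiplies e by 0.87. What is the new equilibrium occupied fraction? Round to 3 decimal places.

Before: p* = h − e/c = 0.65 − 0.47/1.12 = 0.65 − 0.4196 = 0.2304.
After: c = 1.12, e = 0.4089, h = 0.52; p* = 0.52 − 0.4089/1.12 = 0.1549.

0.155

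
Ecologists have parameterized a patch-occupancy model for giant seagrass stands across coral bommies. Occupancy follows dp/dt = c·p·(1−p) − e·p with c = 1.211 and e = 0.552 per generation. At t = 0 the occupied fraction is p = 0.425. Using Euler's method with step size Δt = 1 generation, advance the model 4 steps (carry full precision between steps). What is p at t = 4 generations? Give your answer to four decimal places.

0.5411

Update rule: p ← p + [c·p·(1−p) − e·p]·Δt with Δt = 1.
p: 0.42500 → 0.48634  (Δp = +0.06134)
p: 0.48634 → 0.52040  (Δp = +0.03407)
p: 0.52040 → 0.53539  (Δp = +0.01498)
p: 0.53539 → 0.54109  (Δp = +0.00570)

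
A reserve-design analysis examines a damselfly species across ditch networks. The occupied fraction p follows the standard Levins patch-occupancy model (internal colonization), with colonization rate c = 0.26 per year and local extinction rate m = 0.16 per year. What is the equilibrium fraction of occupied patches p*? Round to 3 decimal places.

Setting dp/dt = 0 and dividing through by p* gives c·(1−p*) = m.
So p* = 1 − m/c = 1 − 0.16/0.26 = 1 − 0.6154 = 0.3846.

0.385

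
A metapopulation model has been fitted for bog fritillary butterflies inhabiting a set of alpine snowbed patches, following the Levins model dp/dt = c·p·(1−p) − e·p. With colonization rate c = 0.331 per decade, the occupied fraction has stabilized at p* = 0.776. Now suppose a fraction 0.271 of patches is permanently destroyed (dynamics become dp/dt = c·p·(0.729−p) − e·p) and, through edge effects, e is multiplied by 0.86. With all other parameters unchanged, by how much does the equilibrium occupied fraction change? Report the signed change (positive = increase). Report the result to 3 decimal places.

Balance c(1−p*) = e gives e = 0.331×(1 − 0.77600) = 0.07414.
New p* = 0.729 − e/c = 0.729 − 0.06376/0.33100 = 0.53637.
Δp* = 0.53637 − 0.77600 = -0.23963.

-0.240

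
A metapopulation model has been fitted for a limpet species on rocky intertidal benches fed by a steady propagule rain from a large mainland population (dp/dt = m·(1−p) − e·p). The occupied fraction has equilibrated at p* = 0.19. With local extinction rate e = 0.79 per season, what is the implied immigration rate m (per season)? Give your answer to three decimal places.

At equilibrium m(1−p*) = e·p*, so m = e·p*/(1−p*).
m = 0.79 × 0.19 / 0.8100 = 0.1501/0.8100 = 0.1853.

0.185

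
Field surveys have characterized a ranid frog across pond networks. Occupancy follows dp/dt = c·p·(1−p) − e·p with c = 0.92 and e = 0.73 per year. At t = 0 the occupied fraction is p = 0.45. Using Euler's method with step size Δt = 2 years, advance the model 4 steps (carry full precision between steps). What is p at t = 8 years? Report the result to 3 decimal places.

0.214

Update rule: p ← p + [c·p·(1−p) − e·p]·Δt with Δt = 2.
  1  |  dp/dt·Δt = -0.201600  |  p_1 = 0.248400
  2  |  dp/dt·Δt = -0.019141  |  p_2 = 0.229259
  3  |  dp/dt·Δt = -0.009592  |  p_3 = 0.219668
  4  |  dp/dt·Δt = -0.005313  |  p_4 = 0.214354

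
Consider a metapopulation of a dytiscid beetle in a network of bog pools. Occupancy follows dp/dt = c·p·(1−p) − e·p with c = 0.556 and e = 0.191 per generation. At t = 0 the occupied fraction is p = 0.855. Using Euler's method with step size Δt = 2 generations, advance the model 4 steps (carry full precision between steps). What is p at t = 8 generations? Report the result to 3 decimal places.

0.657

Update rule: p ← p + [c·p·(1−p) − e·p]·Δt with Δt = 2.
t = 2: p = 0.85500 + (-0.18875) = 0.66625
t = 4: p = 0.66625 + (-0.00724) = 0.65901
t = 6: p = 0.65901 + (-0.00186) = 0.65715
t = 8: p = 0.65715 + (-0.00049) = 0.65666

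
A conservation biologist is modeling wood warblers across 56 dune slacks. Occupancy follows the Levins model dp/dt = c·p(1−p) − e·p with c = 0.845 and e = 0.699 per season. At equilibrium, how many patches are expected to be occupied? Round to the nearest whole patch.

10

p* = 1 − e/c = 1 − 0.699/0.845 = 0.1728.
Expected occupied patches = N × p* = 56 × 0.1728 = 9.68 ≈ 10.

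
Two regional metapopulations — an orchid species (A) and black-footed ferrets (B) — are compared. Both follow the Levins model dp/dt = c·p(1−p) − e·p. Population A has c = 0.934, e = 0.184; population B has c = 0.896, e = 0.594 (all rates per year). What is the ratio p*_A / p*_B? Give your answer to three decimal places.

2.382

A: p*_A = 1 − 0.184/0.934 = 0.8030.
B: p*_B = 1 − 0.594/0.896 = 0.3371.
p*_A / p*_B = 0.8030/0.3371 = 2.3824.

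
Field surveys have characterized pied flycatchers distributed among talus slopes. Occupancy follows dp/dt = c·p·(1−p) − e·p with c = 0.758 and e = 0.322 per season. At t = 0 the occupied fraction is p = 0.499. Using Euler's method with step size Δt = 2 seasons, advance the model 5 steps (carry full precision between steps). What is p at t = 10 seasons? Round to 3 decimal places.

Update rule: p ← p + [c·p·(1−p) − e·p]·Δt with Δt = 2.
t = 2: p = 0.49900 + (+0.05764) = 0.55664
t = 4: p = 0.55664 + (+0.01566) = 0.57230
t = 6: p = 0.57230 + (+0.00251) = 0.57481
t = 8: p = 0.57481 + (+0.00033) = 0.57515
t = 10: p = 0.57515 + (+0.00004) = 0.57519

0.575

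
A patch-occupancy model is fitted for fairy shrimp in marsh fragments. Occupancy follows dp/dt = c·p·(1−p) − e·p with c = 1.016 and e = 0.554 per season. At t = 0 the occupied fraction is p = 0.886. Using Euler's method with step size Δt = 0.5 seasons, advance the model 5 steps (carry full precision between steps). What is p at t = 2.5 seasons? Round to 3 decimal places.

0.510

Update rule: p ← p + [c·p·(1−p) − e·p]·Δt with Δt = 0.5.
p: 0.88600 → 0.69189  (Δp = -0.19411)
p: 0.69189 → 0.60853  (Δp = -0.08336)
p: 0.60853 → 0.56098  (Δp = -0.04755)
p: 0.56098 → 0.53070  (Δp = -0.03028)
p: 0.53070 → 0.51022  (Δp = -0.02048)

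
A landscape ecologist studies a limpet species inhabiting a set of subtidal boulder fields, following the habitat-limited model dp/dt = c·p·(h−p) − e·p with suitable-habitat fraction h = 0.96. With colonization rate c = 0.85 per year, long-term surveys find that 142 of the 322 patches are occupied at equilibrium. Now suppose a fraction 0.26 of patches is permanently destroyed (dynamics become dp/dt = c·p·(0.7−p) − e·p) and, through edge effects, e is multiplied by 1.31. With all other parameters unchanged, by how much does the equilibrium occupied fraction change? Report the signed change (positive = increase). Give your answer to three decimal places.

-0.421

Observed p* = 142/322 = 0.44099.
Balance c(h−p*) = e gives e = 0.85×(0.96 − 0.44099) = 0.44116.
New p* = 0.7 − e/c = 0.7 − 0.57792/0.85000 = 0.02009.
Δp* = 0.02009 − 0.44099 = -0.42090.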